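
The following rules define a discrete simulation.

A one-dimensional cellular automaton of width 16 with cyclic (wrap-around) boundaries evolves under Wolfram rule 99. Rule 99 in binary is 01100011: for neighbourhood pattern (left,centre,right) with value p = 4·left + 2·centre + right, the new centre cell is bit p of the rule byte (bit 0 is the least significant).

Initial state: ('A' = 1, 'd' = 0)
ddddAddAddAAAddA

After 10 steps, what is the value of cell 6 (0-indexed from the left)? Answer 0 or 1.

0

step 0: ddddAddAddAAAddA
step 1: dAAAddAddAddAdAd
step 2: AddAdAddAddAdAdd
step 3: ddAdAddAddAdAddA
step 4: dAdAddAddAdAddAd
step 5: AdAddAddAdAddAdd
step 6: dAddAddAdAddAddA
step 7: AddAddAdAddAddAd
step 8: ddAddAdAddAddAdA
step 9: dAddAdAddAddAdAd
step 10: AddAdAddAddAdAdd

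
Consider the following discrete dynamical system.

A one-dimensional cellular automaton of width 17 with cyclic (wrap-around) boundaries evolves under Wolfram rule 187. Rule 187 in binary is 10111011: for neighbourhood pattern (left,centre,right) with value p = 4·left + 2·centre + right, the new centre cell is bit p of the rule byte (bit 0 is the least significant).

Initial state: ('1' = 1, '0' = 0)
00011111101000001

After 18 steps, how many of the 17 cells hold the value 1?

0) 00011111101000001
1) 11111111010111110
2) 11111110101111101
3) 11111101011111011
4) 11111010111110111
5) 11110101111101111
6) 11101011111011111
7) 11010111110111111
8) 10101111101111111
9) 01011111011111111
10) 10111110111111110
11) 01111101111111101
12) 11111011111111010
13) 11110111111110101
14) 11101111111101011
15) 11011111111010111
16) 10111111110101111
17) 01111111101011111
18) 11111111010111110

14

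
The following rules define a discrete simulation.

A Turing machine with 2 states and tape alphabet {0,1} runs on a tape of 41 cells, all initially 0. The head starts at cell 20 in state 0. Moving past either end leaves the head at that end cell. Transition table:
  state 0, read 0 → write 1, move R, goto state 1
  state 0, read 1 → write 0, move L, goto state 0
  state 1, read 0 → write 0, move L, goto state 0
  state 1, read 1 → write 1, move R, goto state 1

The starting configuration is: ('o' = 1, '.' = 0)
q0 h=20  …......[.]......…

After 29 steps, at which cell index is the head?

[0] q0 h=20  …......[.]......…
[1] q1 h=21  ….....o[.]......…
[2] q0 h=20  …......[o]......…
[3] q0 h=19  …......[.]......…
[4] q1 h=20  ….....o[.]......…
[5] q0 h=19  …......[o]......…
[6] q0 h=18  …......[.]......…
[7] q1 h=19  ….....o[.]......…
[8] q0 h=18  …......[o]......…
[9] q0 h=17  …......[.]......…
[10] q1 h=18  ….....o[.]......…
[11] q0 h=17  …......[o]......…
[12] q0 h=16  …......[.]......…
[13] q1 h=17  ….....o[.]......…
[14] q0 h=16  …......[o]......…
[15] q0 h=15  …......[.]......…
[16] q1 h=16  ….....o[.]......…
[17] q0 h=15  …......[o]......…
[18] q0 h=14  …......[.]......…
[19] q1 h=15  ….....o[.]......…
[20] q0 h=14  …......[o]......…
[21] q0 h=13  …......[.]......…
[22] q1 h=14  ….....o[.]......…
[23] q0 h=13  …......[o]......…
[24] q0 h=12  …......[.]......…
[25] q1 h=13  ….....o[.]......…
[26] q0 h=12  …......[o]......…
[27] q0 h=11  …......[.]......…
[28] q1 h=12  ….....o[.]......…
[29] q0 h=11  …......[o]......…

11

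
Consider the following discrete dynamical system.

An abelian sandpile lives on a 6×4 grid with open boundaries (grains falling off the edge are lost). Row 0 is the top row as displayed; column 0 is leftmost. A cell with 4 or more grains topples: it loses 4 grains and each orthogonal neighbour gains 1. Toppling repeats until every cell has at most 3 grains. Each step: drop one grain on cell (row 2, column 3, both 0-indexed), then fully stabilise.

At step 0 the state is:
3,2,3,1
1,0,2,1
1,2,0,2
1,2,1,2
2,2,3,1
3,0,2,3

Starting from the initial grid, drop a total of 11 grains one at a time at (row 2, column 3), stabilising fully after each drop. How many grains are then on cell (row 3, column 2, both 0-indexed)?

2

k=0  3,2,3,1
1,0,2,1
1,2,0,2
1,2,1,2
2,2,3,1
3,0,2,3
k=1  3,2,3,1
1,0,2,1
1,2,0,3
1,2,1,2
2,2,3,1
3,0,2,3
k=2  3,2,3,1
1,0,2,2
1,2,1,0
1,2,1,3
2,2,3,1
3,0,2,3
k=3  3,2,3,1
1,0,2,2
1,2,1,1
1,2,1,3
2,2,3,1
3,0,2,3
k=4  3,2,3,1
1,0,2,2
1,2,1,2
1,2,1,3
2,2,3,1
3,0,2,3
k=5  3,2,3,1
1,0,2,2
1,2,1,3
1,2,1,3
2,2,3,1
3,0,2,3
k=6  3,2,3,1
1,0,2,3
1,2,2,1
1,2,2,0
2,2,3,2
3,0,2,3
k=7  3,2,3,1
1,0,2,3
1,2,2,2
1,2,2,0
2,2,3,2
3,0,2,3
k=8  3,2,3,1
1,0,2,3
1,2,2,3
1,2,2,0
2,2,3,2
3,0,2,3
k=9  3,2,3,2
1,0,3,0
1,2,3,1
1,2,2,1
2,2,3,2
3,0,2,3
k=10  3,2,3,2
1,0,3,0
1,2,3,2
1,2,2,1
2,2,3,2
3,0,2,3
k=11  3,2,3,2
1,0,3,0
1,2,3,3
1,2,2,1
2,2,3,2
3,0,2,3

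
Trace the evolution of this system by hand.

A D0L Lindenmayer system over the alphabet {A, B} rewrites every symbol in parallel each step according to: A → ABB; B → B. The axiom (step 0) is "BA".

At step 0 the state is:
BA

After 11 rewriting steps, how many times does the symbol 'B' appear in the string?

23

k=0  BA
k=1  BABB
k=2  BABBBB
k=3  BABBBBBB
k=4  BABBBBBBBB
k=5  BABBBBBBBBBB
k=6  BABBBBBBBBBBBB
k=7  BABBBBBBBBBBBBBB
k=8  BABBBBBBBBBBBBBBBB
k=9  BABBBBBBBBBBBBBBBBBB
k=10  BABBBBBBBBBBBBBBBBBBBB
k=11  BABBBBBBBBBBBBBBBBBBBBBB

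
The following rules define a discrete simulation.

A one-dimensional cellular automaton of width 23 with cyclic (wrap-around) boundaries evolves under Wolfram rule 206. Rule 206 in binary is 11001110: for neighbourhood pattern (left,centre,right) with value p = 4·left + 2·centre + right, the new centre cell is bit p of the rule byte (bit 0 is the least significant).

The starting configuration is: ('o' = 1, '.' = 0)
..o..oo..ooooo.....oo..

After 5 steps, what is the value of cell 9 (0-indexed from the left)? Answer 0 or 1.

t=0: ..o..oo..ooooo.....oo..
t=1: .oo.ooo.oooooo....ooo..
t=2: ooo.ooo.oooooo...oooo..
t=3: ooo.ooo.oooooo..ooooo.o
t=4: ooo.ooo.oooooo.oooooo.o
t=5: ooo.ooo.oooooo.oooooo.o

1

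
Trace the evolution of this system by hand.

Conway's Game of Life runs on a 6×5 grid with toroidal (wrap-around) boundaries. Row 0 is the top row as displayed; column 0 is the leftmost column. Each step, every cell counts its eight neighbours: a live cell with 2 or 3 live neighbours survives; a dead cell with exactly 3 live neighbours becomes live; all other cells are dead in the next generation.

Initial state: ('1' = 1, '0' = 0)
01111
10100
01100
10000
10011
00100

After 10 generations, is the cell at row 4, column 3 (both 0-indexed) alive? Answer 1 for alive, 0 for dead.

1

t=0: 01111
10100
01100
10000
10011
00100
t=1: 10001
10001
10100
10110
11011
00000
t=2: 10001
00010
10100
00000
11010
01010
t=3: 10111
11010
00000
10101
11001
01010
t=4: 00000
11010
00110
00011
00000
00000
t=5: 00000
01011
11000
00111
00000
00000
t=6: 00000
01101
01000
11111
00010
00000
t=7: 00000
11100
00000
11011
11010
00000
t=8: 01000
01000
00010
01010
01010
00000
t=9: 00000
00100
00000
00011
00000
00100
t=10: 00000
00000
00010
00000
00010
00000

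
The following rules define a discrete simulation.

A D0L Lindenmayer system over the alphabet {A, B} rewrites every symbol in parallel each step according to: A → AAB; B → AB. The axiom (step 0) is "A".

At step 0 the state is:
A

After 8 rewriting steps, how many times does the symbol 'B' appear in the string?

t=0: A
t=1: AAB
t=2: AABAABAB
t=3: AABAABABAABAABABAABAB
t=4: AABAABABAABAABABAABABAABAABABAABAABABAABABAABAABABAABAB
t=5: AABAABABAABAABABAABABAABAABABAABAABABAABABAABAABABAABABAAB…BAABABAABABAABAABABAABABAABAABABAABAABABAABABAABAABABAABAB  (len 144)
t=6: AABAABABAABAABABAABABAABAABABAABAABABAABABAABAABABAABABAAB…BAABABAABABAABAABABAABABAABAABABAABAABABAABABAABAABABAABAB  (len 377)
t=7: AABAABABAABAABABAABABAABAABABAABAABABAABABAABAABABAABABAAB…BAABABAABABAABAABABAABABAABAABABAABAABABAABABAABAABABAABAB  (len 987)
t=8: AABAABABAABAABABAABABAABAABABAABAABABAABABAABAABABAABABAAB…BAABABAABABAABAABABAABABAABAABABAABAABABAABABAABAABABAABAB  (len 2584)

987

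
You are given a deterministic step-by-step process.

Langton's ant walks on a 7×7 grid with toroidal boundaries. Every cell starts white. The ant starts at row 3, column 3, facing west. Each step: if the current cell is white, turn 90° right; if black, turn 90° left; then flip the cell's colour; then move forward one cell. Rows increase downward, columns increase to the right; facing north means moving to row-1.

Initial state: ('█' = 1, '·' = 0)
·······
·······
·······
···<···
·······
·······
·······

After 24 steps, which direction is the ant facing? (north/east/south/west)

east

gen 0: ·······
·······
·······
···<···
·······
·······
·······
gen 1: ·······
·······
···^···
···█···
·······
·······
·······
gen 2: ·······
·······
···█>··
···█···
·······
·······
·······
gen 3: ·······
·······
···██··
···█v··
·······
·······
·······
gen 4: ·······
·······
···██··
···<█··
·······
·······
·······
gen 5: ·······
·······
···██··
····█··
···v···
·······
·······
gen 6: ·······
·······
···██··
····█··
··<█···
·······
·······
gen 7: ·······
·······
···██··
··^·█··
··██···
·······
·······
gen 8: ·······
·······
···██··
··█>█··
··██···
·······
·······
gen 9: ·······
·······
···██··
··███··
··█v···
·······
·······
gen 10: ·······
·······
···██··
··███··
··█·>··
·······
·······
gen 11: ·······
·······
···██··
··███··
··█·█··
····v··
·······
gen 12: ·······
·······
···██··
··███··
··█·█··
···<█··
·······
gen 13: ·······
·······
···██··
··███··
··█^█··
···██··
·······
gen 14: ·······
·······
···██··
··███··
··██>··
···██··
·······
gen 15: ·······
·······
···██··
··██^··
··██···
···██··
·······
gen 16: ·······
·······
···██··
··█<···
··██···
···██··
·······
gen 17: ·······
·······
···██··
··█····
··█v···
···██··
·······
gen 18: ·······
·······
···██··
··█····
··█·>··
···██··
·······
gen 19: ·······
·······
···██··
··█····
··█·█··
···█v··
·······
gen 20: ·······
·······
···██··
··█····
··█·█··
···█·>·
·······
gen 21: ·······
·······
···██··
··█····
··█·█··
···█·█·
·····v·
gen 22: ·······
·······
···██··
··█····
··█·█··
···█·█·
····<█·
gen 23: ·······
·······
···██··
··█····
··█·█··
···█^█·
····██·
gen 24: ·······
·······
···██··
··█····
··█·█··
···██>·
····██·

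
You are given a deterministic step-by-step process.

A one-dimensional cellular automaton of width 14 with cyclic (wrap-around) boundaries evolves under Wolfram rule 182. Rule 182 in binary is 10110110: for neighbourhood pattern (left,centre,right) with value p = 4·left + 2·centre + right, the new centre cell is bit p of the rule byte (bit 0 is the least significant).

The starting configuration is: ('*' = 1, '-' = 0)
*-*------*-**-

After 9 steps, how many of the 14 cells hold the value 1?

14

k=0  *-*------*-**-
k=1  ****----***--*
k=2  ***-*--*-*-**-
k=3  -*-********--*
k=4  ***-******-***
k=5  **-*-****-*-**
k=6  *-***-**-***-*
k=7  -*-*-*--*-*-*-
k=8  **************
k=9  **************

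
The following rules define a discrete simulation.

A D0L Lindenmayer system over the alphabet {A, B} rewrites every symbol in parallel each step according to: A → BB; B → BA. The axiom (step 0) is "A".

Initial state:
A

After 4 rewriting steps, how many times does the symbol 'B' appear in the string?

k=0  A
k=1  BB
k=2  BABA
k=3  BABBBABB
k=4  BABBBABABABBBABA

10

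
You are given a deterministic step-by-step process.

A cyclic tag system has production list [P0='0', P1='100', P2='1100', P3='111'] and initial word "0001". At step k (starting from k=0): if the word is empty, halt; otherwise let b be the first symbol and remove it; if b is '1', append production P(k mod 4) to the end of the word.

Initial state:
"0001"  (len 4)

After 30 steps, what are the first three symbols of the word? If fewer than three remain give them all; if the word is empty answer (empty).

t=0: "0001"  (len 4)
t=1: "001"  (len 3)
t=2: "01"  (len 2)
t=3: "1"  (len 1)
t=4: "111"  (len 3)
t=5: "110"  (len 3)
t=6: "10100"  (len 5)
t=7: "01001100"  (len 8)
t=8: "1001100"  (len 7)
t=9: "0011000"  (len 7)
t=10: "011000"  (len 6)
t=11: "11000"  (len 5)
t=12: "1000111"  (len 7)
t=13: "0001110"  (len 7)
t=14: "001110"  (len 6)
t=15: "01110"  (len 5)
t=16: "1110"  (len 4)
t=17: "1100"  (len 4)
t=18: "100100"  (len 6)
t=19: "001001100"  (len 9)
t=20: "01001100"  (len 8)
t=21: "1001100"  (len 7)
t=22: "001100100"  (len 9)
t=23: "01100100"  (len 8)
t=24: "1100100"  (len 7)
t=25: "1001000"  (len 7)
t=26: "001000100"  (len 9)
t=27: "01000100"  (len 8)
t=28: "1000100"  (len 7)
t=29: "0001000"  (len 7)
t=30: "001000"  (len 6)

001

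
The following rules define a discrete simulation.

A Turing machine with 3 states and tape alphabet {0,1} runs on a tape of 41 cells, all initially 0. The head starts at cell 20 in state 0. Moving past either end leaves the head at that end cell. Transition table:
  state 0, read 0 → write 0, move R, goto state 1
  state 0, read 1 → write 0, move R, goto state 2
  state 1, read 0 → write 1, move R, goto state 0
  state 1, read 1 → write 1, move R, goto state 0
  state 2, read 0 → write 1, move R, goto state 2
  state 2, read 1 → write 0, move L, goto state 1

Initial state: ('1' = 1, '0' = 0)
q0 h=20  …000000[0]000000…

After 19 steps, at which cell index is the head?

39

t=0: q0 h=20  …000000[0]000000…
t=1: q1 h=21  …000000[0]000000…
t=2: q0 h=22  …000001[0]000000…
t=3: q1 h=23  …000010[0]000000…
t=4: q0 h=24  …000101[0]000000…
t=5: q1 h=25  …001010[0]000000…
t=6: q0 h=26  …010101[0]000000…
t=7: q1 h=27  …101010[0]000000…
t=8: q0 h=28  …010101[0]000000…
t=9: q1 h=29  …101010[0]000000…
t=10: q0 h=30  …010101[0]000000…
t=11: q1 h=31  …101010[0]000000…
t=12: q0 h=32  …010101[0]000000…
t=13: q1 h=33  …101010[0]000000…
t=14: q0 h=34  …010101[0]000000|
t=15: q1 h=35  …101010[0]00000|
t=16: q0 h=36  …010101[0]0000|
t=17: q1 h=37  …101010[0]000|
t=18: q0 h=38  …010101[0]00|
t=19: q1 h=39  …101010[0]0|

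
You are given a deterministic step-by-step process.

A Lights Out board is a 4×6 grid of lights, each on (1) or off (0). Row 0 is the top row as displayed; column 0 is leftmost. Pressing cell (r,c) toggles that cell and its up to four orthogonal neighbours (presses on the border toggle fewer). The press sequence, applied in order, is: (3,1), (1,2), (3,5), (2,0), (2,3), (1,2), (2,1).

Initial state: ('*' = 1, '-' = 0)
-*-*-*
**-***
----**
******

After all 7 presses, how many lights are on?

9

t=0: -*-*-*
**-***
----**
******
t=1: -*-*-*
**-***
-*--**
---***
t=2: -***-*
*-*-**
-**-**
---***
t=3: -***-*
*-*-**
-**-*-
---*--
t=4: -***-*
--*-**
*-*-*-
*--*--
t=5: -***-*
--****
*--*--
*-----
t=6: -*-*-*
-*--**
*-**--
*-----
t=7: -*-*-*
----**
-*-*--
**----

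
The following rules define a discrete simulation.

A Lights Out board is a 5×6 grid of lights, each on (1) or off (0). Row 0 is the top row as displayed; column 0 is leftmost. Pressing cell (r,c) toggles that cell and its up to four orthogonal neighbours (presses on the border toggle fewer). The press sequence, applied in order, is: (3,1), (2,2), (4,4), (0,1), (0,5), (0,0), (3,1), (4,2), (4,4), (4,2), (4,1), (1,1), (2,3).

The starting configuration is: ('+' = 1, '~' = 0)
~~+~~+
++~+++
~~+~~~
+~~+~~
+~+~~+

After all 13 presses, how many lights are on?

12

step 0: ~~+~~+
++~+++
~~+~~~
+~~+~~
+~+~~+
step 1: ~~+~~+
++~+++
~++~~~
~+++~~
+++~~+
step 2: ~~+~~+
++++++
~~~+~~
~+~+~~
+++~~+
step 3: ~~+~~+
++++++
~~~+~~
~+~++~
+++++~
step 4: ++~~~+
+~++++
~~~+~~
~+~++~
+++++~
step 5: ++~~+~
+~+++~
~~~+~~
~+~++~
+++++~
step 6: ~~~~+~
~~+++~
~~~+~~
~+~++~
+++++~
step 7: ~~~~+~
~~+++~
~+~+~~
+~+++~
+~+++~
step 8: ~~~~+~
~~+++~
~+~+~~
+~~++~
++~~+~
step 9: ~~~~+~
~~+++~
~+~+~~
+~~+~~
++~+~+
step 10: ~~~~+~
~~+++~
~+~+~~
+~++~~
+~+~~+
step 11: ~~~~+~
~~+++~
~+~+~~
++++~~
~+~~~+
step 12: ~+~~+~
++~++~
~~~+~~
++++~~
~+~~~+
step 13: ~+~~+~
++~~+~
~~+~+~
+++~~~
~+~~~+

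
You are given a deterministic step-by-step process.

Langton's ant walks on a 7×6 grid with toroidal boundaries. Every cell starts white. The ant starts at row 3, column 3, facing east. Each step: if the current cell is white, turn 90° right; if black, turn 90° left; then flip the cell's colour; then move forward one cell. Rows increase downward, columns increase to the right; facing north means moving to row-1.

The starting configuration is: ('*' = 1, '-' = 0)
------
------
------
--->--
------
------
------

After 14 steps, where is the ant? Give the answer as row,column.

k=0  ------
------
------
--->--
------
------
------
k=1  ------
------
------
---*--
---v--
------
------
k=2  ------
------
------
---*--
--<*--
------
------
k=3  ------
------
------
--^*--
--**--
------
------
k=4  ------
------
------
--*>--
--**--
------
------
k=5  ------
------
---^--
--*---
--**--
------
------
k=6  ------
------
---*>-
--*---
--**--
------
------
k=7  ------
------
---**-
--*-v-
--**--
------
------
k=8  ------
------
---**-
--*<*-
--**--
------
------
k=9  ------
------
---^*-
--***-
--**--
------
------
k=10  ------
------
--<-*-
--***-
--**--
------
------
k=11  ------
--^---
--*-*-
--***-
--**--
------
------
k=12  ------
--*>--
--*-*-
--***-
--**--
------
------
k=13  ------
--**--
--*v*-
--***-
--**--
------
------
k=14  ------
--**--
--<**-
--***-
--**--
------
------

2,2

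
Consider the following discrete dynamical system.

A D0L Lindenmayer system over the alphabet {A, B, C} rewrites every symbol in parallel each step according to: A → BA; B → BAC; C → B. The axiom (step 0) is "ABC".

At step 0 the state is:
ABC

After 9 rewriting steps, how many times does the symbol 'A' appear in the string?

gen 0: ABC
gen 1: BABACB
gen 2: BACBABACBABBAC
gen 3: BACBABBACBABACBABBACBABACBACBAB
gen 4: BACBABBACBABACBACBABBACBABACBABBACBABACBACBABBACBABACBABBACBABBACBABAC
gen 5: BACBABBACBABACBACBABBACBABACBABBACBABBACBABACBACBABBACBABA…ACBACBABBACBABACBABBACBABACBACBABBACBABACBACBABBACBABACBAB  (len 157)
gen 6: BACBABBACBABACBACBABBACBABACBABBACBABBACBABACBACBABBACBABA…ACBACBABBACBABACBABBACBABBACBABACBACBABBACBABACBABBACBABAC  (len 353)
gen 7: BACBABBACBABACBACBABBACBABACBABBACBABBACBABACBACBABBACBABA…ABBACBABBACBABACBACBABBACBABACBABBACBABACBACBABBACBABACBAB  (len 793)
gen 8: BACBABBACBABACBACBABBACBABACBABBACBABBACBABACBACBABBACBABA…ACBACBABBACBABACBABBACBABBACBABACBACBABBACBABACBABBACBABAC  (len 1782)
gen 9: BACBABBACBABACBACBABBACBABACBABBACBABBACBABACBACBABBACBABA…ABBACBABBACBABACBACBABBACBABACBABBACBABACBACBABBACBABACBAB  (len 4004)

1429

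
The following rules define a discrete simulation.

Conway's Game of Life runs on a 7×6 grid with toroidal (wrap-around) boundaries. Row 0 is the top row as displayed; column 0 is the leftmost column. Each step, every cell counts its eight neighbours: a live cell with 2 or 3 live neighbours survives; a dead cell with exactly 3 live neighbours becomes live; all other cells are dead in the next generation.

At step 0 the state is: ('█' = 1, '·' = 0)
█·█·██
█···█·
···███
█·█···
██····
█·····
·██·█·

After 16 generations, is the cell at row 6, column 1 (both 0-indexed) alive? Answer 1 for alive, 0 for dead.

t=0: █·█·██
█···█·
···███
█·█···
██····
█·····
·██·█·
t=1: █·█·█·
██····
██·██·
█·███·
█····█
█·█··█
··█·█·
t=2: █·█···
····█·
····█·
··█···
··█···
█··██·
█·█·█·
t=3: ······
···█·█
···█··
···█··
·██···
··█·█·
█·█·█·
t=4: ···███
····█·
··██··
···█··
·██···
··█··█
·█···█
t=5: █··█·█
··█··█
··███·
·█·█··
·███··
··█···
··██·█
t=6: ██·█·█
███··█
·█··█·
·█····
·█·█··
····█·
████·█
t=7: ···█··
···█··
·····█
██····
··█···
····██
···█··
t=8: ··███·
····█·
█·····
██····
██···█
···██·
···█··
t=9: ··█·█·
····██
██···█
······
·██·██
█·████
······
t=10: ···███
·█·██·
█···██
··█·█·
·██···
█·█···
·██···
t=11: ██···█
··█···
███···
█·█·█·
··█···
█··█··
███·██
t=12: ···██·
··█··█
█·█··█
█·█··█
··█··█
█··██·
··███·
t=13: ·····█
███··█
··███·
··███·
··█···
·█····
··█···
t=14: ··█··█
███··█
█·····
·█··█·
·██···
·██···
······
t=15: ··█··█
··█··█
··█···
███···
█··█··
·██···
·██···
t=16: █·██··
·███··
█·██··
█·██··
█··█··
█··█··
█··█··

0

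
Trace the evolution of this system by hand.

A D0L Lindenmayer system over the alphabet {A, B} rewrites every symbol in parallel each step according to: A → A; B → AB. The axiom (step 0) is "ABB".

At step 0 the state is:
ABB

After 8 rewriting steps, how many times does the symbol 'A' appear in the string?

17

t=0: ABB
t=1: AABAB
t=2: AAABAAB
t=3: AAAABAAAB
t=4: AAAAABAAAAB
t=5: AAAAAABAAAAAB
t=6: AAAAAAABAAAAAAB
t=7: AAAAAAAABAAAAAAAB
t=8: AAAAAAAAABAAAAAAAAB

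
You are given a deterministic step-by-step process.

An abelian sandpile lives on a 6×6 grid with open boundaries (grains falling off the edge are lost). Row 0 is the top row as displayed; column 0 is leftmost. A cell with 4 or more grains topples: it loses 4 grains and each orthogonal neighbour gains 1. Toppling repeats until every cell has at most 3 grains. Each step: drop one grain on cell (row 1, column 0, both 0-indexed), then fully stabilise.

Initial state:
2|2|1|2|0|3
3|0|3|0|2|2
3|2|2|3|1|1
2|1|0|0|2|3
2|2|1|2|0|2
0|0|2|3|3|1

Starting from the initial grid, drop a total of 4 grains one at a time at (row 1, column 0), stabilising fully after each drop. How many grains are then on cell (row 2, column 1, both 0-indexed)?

3

0) 2|2|1|2|0|3
3|0|3|0|2|2
3|2|2|3|1|1
2|1|0|0|2|3
2|2|1|2|0|2
0|0|2|3|3|1
1) 3|2|1|2|0|3
1|1|3|0|2|2
0|3|2|3|1|1
3|1|0|0|2|3
2|2|1|2|0|2
0|0|2|3|3|1
2) 3|2|1|2|0|3
2|1|3|0|2|2
0|3|2|3|1|1
3|1|0|0|2|3
2|2|1|2|0|2
0|0|2|3|3|1
3) 3|2|1|2|0|3
3|1|3|0|2|2
0|3|2|3|1|1
3|1|0|0|2|3
2|2|1|2|0|2
0|0|2|3|3|1
4) 0|3|1|2|0|3
1|2|3|0|2|2
1|3|2|3|1|1
3|1|0|0|2|3
2|2|1|2|0|2
0|0|2|3|3|1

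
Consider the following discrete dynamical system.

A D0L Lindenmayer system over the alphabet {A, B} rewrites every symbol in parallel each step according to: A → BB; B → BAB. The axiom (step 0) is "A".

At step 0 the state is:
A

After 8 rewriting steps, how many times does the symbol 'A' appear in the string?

[0] A
[1] BB
[2] BABBAB
[3] BABBBBABBABBBBAB
[4] BABBBBABBABBABBABBBBABBABBBBABBABBABBABBBBAB
[5] BABBBBABBABBABBABBBBABBABBBBABBABBBBABBABBBBABBABBABBABBBBABBABBBBABBABBABBABBBBABBABBBBABBABBBBABBABBBBABBABBABBABBBBAB
[6] BABBBBABBABBABBABBBBABBABBBBABBABBBBABBABBBBABBABBABBABBBB…BBBBABBABBABBABBBBABBABBBBABBABBBBABBABBBBABBABBABBABBBBAB  (len 328)
[7] BABBBBABBABBABBABBBBABBABBBBABBABBBBABBABBBBABBABBABBABBBB…BBBBABBABBABBABBBBABBABBBBABBABBBBABBABBBBABBABBABBABBBBAB  (len 896)
[8] BABBBBABBABBABBABBBBABBABBBBABBABBBBABBABBBBABBABBABBABBBB…BBBBABBABBABBABBBBABBABBBBABBABBBBABBABBBBABBABBABBABBBBAB  (len 2448)

656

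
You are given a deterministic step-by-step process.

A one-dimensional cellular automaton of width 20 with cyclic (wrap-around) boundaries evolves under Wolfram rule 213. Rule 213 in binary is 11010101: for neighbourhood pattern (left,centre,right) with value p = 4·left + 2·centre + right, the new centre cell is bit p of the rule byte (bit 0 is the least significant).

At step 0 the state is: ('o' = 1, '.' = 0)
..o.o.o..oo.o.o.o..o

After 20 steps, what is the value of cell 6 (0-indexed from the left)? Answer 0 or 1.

1

0) ..o.o.o..oo.o.o.o..o
1) o.o.o.oo..o.o.o.oo.o
2) o.o.o..oo.o.o.o..o..
3) o.o.oo..o.o.o.oo.oo.
4) o.o..oo.o.o.o..o..o.
5) o.oo..o.o.o.oo.oo.o.
6) o..oo.o.o.o..o..o.o.
7) oo..o.o.o.oo.oo.o.o.
8) .oo.o.o.o..o..o.o.o.
9) ..o.o.o.oo.oo.o.o.oo
10) o.o.o.o..o..o.o.o..o
11) o.o.o.oo.oo.o.o.oo..
12) o.o.o..o..o.o.o..oo.
13) o.o.oo.oo.o.o.oo..o.
14) o.o..o..o.o.o..oo.o.
15) o.oo.oo.o.o.oo..o.o.
16) o..o..o.o.o..oo.o.o.
17) oo.oo.o.o.oo..o.o.o.
18) .o..o.o.o..oo.o.o.o.
19) .oo.o.o.oo..o.o.o.oo
20) ..o.o.o..oo.o.o.o..o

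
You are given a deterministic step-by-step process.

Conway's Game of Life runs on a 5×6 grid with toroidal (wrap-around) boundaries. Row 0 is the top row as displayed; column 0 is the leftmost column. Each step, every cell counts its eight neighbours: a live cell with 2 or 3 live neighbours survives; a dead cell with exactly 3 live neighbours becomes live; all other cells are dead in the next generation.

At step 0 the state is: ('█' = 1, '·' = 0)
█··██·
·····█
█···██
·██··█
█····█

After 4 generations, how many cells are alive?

[0] █··██·
·····█
█···██
·██··█
█····█
[1] █···█·
···█··
·█··█·
·█····
··██··
[2] ··█·█·
···███
··█···
·█·█··
·███··
[3] ·█···█
··█·██
··█···
·█·█··
·█··█·
[4] ·███·█
██████
·██·█·
·█·█··
·█··█·

17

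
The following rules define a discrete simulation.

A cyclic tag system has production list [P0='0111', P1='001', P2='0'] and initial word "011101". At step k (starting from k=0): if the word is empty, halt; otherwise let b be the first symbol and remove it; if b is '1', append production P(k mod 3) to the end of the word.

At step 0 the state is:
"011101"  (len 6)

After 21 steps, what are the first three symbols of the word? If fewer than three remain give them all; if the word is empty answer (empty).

001

0) "011101"  (len 6)
1) "11101"  (len 5)
2) "1101001"  (len 7)
3) "1010010"  (len 7)
4) "0100100111"  (len 10)
5) "100100111"  (len 9)
6) "001001110"  (len 9)
7) "01001110"  (len 8)
8) "1001110"  (len 7)
9) "0011100"  (len 7)
10) "011100"  (len 6)
11) "11100"  (len 5)
12) "11000"  (len 5)
13) "10000111"  (len 8)
14) "0000111001"  (len 10)
15) "000111001"  (len 9)
16) "00111001"  (len 8)
17) "0111001"  (len 7)
18) "111001"  (len 6)
19) "110010111"  (len 9)
20) "10010111001"  (len 11)
21) "00101110010"  (len 11)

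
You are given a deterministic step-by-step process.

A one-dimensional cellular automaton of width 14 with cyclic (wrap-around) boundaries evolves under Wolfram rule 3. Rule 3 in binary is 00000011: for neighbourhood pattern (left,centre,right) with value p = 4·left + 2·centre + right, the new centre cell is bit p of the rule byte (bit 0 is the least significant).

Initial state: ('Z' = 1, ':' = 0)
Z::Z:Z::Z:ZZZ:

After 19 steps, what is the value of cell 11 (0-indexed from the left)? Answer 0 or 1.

1

0) Z::Z:Z::Z:ZZZ:
1) ::Z::::Z::::::
2) ZZ::ZZZ::ZZZZZ
3) :::Z::::Z:::::
4) ZZZ::ZZZ::ZZZZ
5) ::::Z::::Z::::
6) ZZZZ::ZZZ::ZZZ
7) :::::Z::::Z:::
8) ZZZZZ::ZZZ::ZZ
9) ::::::Z::::Z::
10) ZZZZZZ::ZZZ::Z
11) :::::::Z::::Z:
12) ZZZZZZZ::ZZZ::
13) ::::::::Z::::Z
14) :ZZZZZZZ::ZZZ:
15) Z::::::::Z::::
16) ::ZZZZZZZ::ZZZ
17) :Z::::::::Z:::
18) Z::ZZZZZZZ::ZZ
19) ::Z::::::::Z::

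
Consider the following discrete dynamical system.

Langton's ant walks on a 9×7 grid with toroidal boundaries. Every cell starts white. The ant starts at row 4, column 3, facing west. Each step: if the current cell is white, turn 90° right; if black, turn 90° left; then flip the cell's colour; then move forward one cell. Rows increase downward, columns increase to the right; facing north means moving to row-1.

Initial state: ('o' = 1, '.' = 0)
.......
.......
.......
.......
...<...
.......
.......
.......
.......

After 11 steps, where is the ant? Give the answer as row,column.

[0] .......
.......
.......
.......
...<...
.......
.......
.......
.......
[1] .......
.......
.......
...^...
...o...
.......
.......
.......
.......
[2] .......
.......
.......
...o>..
...o...
.......
.......
.......
.......
[3] .......
.......
.......
...oo..
...ov..
.......
.......
.......
.......
[4] .......
.......
.......
...oo..
...<o..
.......
.......
.......
.......
[5] .......
.......
.......
...oo..
....o..
...v...
.......
.......
.......
[6] .......
.......
.......
...oo..
....o..
..<o...
.......
.......
.......
[7] .......
.......
.......
...oo..
..^.o..
..oo...
.......
.......
.......
[8] .......
.......
.......
...oo..
..o>o..
..oo...
.......
.......
.......
[9] .......
.......
.......
...oo..
..ooo..
..ov...
.......
.......
.......
[10] .......
.......
.......
...oo..
..ooo..
..o.>..
.......
.......
.......
[11] .......
.......
.......
...oo..
..ooo..
..o.o..
....v..
.......
.......

6,4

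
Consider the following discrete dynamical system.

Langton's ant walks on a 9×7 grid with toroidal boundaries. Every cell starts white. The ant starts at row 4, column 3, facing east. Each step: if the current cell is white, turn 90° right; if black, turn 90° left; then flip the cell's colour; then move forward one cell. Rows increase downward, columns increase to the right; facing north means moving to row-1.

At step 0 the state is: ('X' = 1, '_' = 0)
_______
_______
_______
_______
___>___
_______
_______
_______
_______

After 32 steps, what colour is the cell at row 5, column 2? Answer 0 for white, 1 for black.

gen 0: _______
_______
_______
_______
___>___
_______
_______
_______
_______
gen 1: _______
_______
_______
_______
___X___
___v___
_______
_______
_______
gen 2: _______
_______
_______
_______
___X___
__<X___
_______
_______
_______
gen 3: _______
_______
_______
_______
__^X___
__XX___
_______
_______
_______
gen 4: _______
_______
_______
_______
__X>___
__XX___
_______
_______
_______
gen 5: _______
_______
_______
___^___
__X____
__XX___
_______
_______
_______
gen 6: _______
_______
_______
___X>__
__X____
__XX___
_______
_______
_______
gen 7: _______
_______
_______
___XX__
__X_v__
__XX___
_______
_______
_______
gen 8: _______
_______
_______
___XX__
__X<X__
__XX___
_______
_______
_______
gen 9: _______
_______
_______
___^X__
__XXX__
__XX___
_______
_______
_______
gen 10: _______
_______
_______
__<_X__
__XXX__
__XX___
_______
_______
_______
gen 11: _______
_______
__^____
__X_X__
__XXX__
__XX___
_______
_______
_______
gen 12: _______
_______
__X>___
__X_X__
__XXX__
__XX___
_______
_______
_______
gen 13: _______
_______
__XX___
__XvX__
__XXX__
__XX___
_______
_______
_______
gen 14: _______
_______
__XX___
__<XX__
__XXX__
__XX___
_______
_______
_______
gen 15: _______
_______
__XX___
___XX__
__vXX__
__XX___
_______
_______
_______
gen 16: _______
_______
__XX___
___XX__
___>X__
__XX___
_______
_______
_______
gen 17: _______
_______
__XX___
___^X__
____X__
__XX___
_______
_______
_______
gen 18: _______
_______
__XX___
__<_X__
____X__
__XX___
_______
_______
_______
gen 19: _______
_______
__^X___
__X_X__
____X__
__XX___
_______
_______
_______
gen 20: _______
_______
_<_X___
__X_X__
____X__
__XX___
_______
_______
_______
gen 21: _______
_^_____
_X_X___
__X_X__
____X__
__XX___
_______
_______
_______
gen 22: _______
_X>____
_X_X___
__X_X__
____X__
__XX___
_______
_______
_______
gen 23: _______
_XX____
_XvX___
__X_X__
____X__
__XX___
_______
_______
_______
gen 24: _______
_XX____
_<XX___
__X_X__
____X__
__XX___
_______
_______
_______
gen 25: _______
_XX____
__XX___
_vX_X__
____X__
__XX___
_______
_______
_______
gen 26: _______
_XX____
__XX___
<XX_X__
____X__
__XX___
_______
_______
_______
gen 27: _______
_XX____
^_XX___
XXX_X__
____X__
__XX___
_______
_______
_______
gen 28: _______
_XX____
X>XX___
XXX_X__
____X__
__XX___
_______
_______
_______
gen 29: _______
_XX____
XXXX___
XvX_X__
____X__
__XX___
_______
_______
_______
gen 30: _______
_XX____
XXXX___
X_>_X__
____X__
__XX___
_______
_______
_______
gen 31: _______
_XX____
XX^X___
X___X__
____X__
__XX___
_______
_______
_______
gen 32: _______
_XX____
X<_X___
X___X__
____X__
__XX___
_______
_______
_______

1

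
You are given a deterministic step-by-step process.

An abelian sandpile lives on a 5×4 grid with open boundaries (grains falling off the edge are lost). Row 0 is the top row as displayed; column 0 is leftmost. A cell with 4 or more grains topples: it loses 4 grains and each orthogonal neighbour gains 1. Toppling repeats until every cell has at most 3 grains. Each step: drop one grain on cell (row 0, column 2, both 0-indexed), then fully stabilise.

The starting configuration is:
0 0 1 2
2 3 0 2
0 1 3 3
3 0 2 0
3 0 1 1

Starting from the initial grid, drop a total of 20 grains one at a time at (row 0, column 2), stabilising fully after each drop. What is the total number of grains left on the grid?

34

gen 0: 0 0 1 2
2 3 0 2
0 1 3 3
3 0 2 0
3 0 1 1
gen 1: 0 0 2 2
2 3 0 2
0 1 3 3
3 0 2 0
3 0 1 1
gen 2: 0 0 3 2
2 3 0 2
0 1 3 3
3 0 2 0
3 0 1 1
gen 3: 0 1 0 3
2 3 1 2
0 1 3 3
3 0 2 0
3 0 1 1
gen 4: 0 1 1 3
2 3 1 2
0 1 3 3
3 0 2 0
3 0 1 1
gen 5: 0 1 2 3
2 3 1 2
0 1 3 3
3 0 2 0
3 0 1 1
gen 6: 0 1 3 3
2 3 1 2
0 1 3 3
3 0 2 0
3 0 1 1
gen 7: 0 2 1 0
2 3 2 3
0 1 3 3
3 0 2 0
3 0 1 1
gen 8: 0 2 2 0
2 3 2 3
0 1 3 3
3 0 2 0
3 0 1 1
gen 9: 0 2 3 0
2 3 2 3
0 1 3 3
3 0 2 0
3 0 1 1
gen 10: 0 3 0 1
2 3 3 3
0 1 3 3
3 0 2 0
3 0 1 1
gen 11: 0 3 1 1
2 3 3 3
0 1 3 3
3 0 2 0
3 0 1 1
gen 12: 0 3 2 1
2 3 3 3
0 1 3 3
3 0 2 0
3 0 1 1
gen 13: 0 3 3 1
2 3 3 3
0 1 3 3
3 0 2 0
3 0 1 1
gen 14: 1 1 2 3
3 1 3 1
0 3 1 1
3 0 3 1
3 0 1 1
gen 15: 1 1 3 3
3 1 3 1
0 3 1 1
3 0 3 1
3 0 1 1
gen 16: 1 2 2 0
3 2 0 3
0 3 2 1
3 0 3 1
3 0 1 1
gen 17: 1 2 3 0
3 2 0 3
0 3 2 1
3 0 3 1
3 0 1 1
gen 18: 1 3 0 1
3 2 1 3
0 3 2 1
3 0 3 1
3 0 1 1
gen 19: 1 3 1 1
3 2 1 3
0 3 2 1
3 0 3 1
3 0 1 1
gen 20: 1 3 2 1
3 2 1 3
0 3 2 1
3 0 3 1
3 0 1 1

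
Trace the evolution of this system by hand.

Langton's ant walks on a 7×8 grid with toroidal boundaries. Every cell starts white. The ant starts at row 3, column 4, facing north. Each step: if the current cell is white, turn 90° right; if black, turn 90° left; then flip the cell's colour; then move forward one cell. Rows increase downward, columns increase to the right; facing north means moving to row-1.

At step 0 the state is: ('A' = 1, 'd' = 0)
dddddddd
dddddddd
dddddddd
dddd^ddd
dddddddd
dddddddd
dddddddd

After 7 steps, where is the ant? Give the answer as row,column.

k=0  dddddddd
dddddddd
dddddddd
dddd^ddd
dddddddd
dddddddd
dddddddd
k=1  dddddddd
dddddddd
dddddddd
ddddA>dd
dddddddd
dddddddd
dddddddd
k=2  dddddddd
dddddddd
dddddddd
ddddAAdd
dddddvdd
dddddddd
dddddddd
k=3  dddddddd
dddddddd
dddddddd
ddddAAdd
dddd<Add
dddddddd
dddddddd
k=4  dddddddd
dddddddd
dddddddd
dddd^Add
ddddAAdd
dddddddd
dddddddd
k=5  dddddddd
dddddddd
dddddddd
ddd<dAdd
ddddAAdd
dddddddd
dddddddd
k=6  dddddddd
dddddddd
ddd^dddd
dddAdAdd
ddddAAdd
dddddddd
dddddddd
k=7  dddddddd
dddddddd
dddA>ddd
dddAdAdd
ddddAAdd
dddddddd
dddddddd

2,4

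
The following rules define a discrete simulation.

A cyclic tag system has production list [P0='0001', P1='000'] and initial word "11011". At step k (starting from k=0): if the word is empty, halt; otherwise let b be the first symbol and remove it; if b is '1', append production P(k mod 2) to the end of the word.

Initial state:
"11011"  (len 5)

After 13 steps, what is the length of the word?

t=0: "11011"  (len 5)
t=1: "10110001"  (len 8)
t=2: "0110001000"  (len 10)
t=3: "110001000"  (len 9)
t=4: "10001000000"  (len 11)
t=5: "00010000000001"  (len 14)
t=6: "0010000000001"  (len 13)
t=7: "010000000001"  (len 12)
t=8: "10000000001"  (len 11)
t=9: "00000000010001"  (len 14)
t=10: "0000000010001"  (len 13)
t=11: "000000010001"  (len 12)
t=12: "00000010001"  (len 11)
t=13: "0000010001"  (len 10)

10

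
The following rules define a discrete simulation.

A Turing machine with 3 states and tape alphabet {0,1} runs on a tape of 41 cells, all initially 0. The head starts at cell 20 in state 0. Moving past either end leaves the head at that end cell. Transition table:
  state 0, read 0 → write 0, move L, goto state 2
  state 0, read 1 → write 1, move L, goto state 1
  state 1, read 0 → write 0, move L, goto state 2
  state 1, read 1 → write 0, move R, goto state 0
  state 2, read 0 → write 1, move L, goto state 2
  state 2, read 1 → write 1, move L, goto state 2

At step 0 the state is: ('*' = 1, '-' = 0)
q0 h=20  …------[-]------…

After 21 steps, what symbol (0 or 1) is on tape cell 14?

[0] q0 h=20  …------[-]------…
[1] q2 h=19  …------[-]------…
[2] q2 h=18  …------[-]*-----…
[3] q2 h=17  …------[-]**----…
[4] q2 h=16  …------[-]***---…
[5] q2 h=15  …------[-]****--…
[6] q2 h=14  …------[-]*****-…
[7] q2 h=13  …------[-]******…
[8] q2 h=12  …------[-]******…
[9] q2 h=11  …------[-]******…
[10] q2 h=10  …------[-]******…
[11] q2 h= 9  …------[-]******…
[12] q2 h= 8  …------[-]******…
[13] q2 h= 7  …------[-]******…
[14] q2 h= 6  |------[-]******…
[15] q2 h= 5  |-----[-]******…
[16] q2 h= 4  |----[-]******…
[17] q2 h= 3  |---[-]******…
[18] q2 h= 2  |--[-]******…
[19] q2 h= 1  |-[-]******…
[20] q2 h= 0  |[-]******…
[21] q2 h= 0  |[*]******…

1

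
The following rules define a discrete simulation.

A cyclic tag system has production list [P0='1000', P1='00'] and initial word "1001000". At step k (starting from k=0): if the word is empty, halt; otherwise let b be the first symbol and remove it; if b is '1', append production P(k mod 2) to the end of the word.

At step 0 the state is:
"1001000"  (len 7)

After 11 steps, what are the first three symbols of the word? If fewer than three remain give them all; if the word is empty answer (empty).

000

gen 0: "1001000"  (len 7)
gen 1: "0010001000"  (len 10)
gen 2: "010001000"  (len 9)
gen 3: "10001000"  (len 8)
gen 4: "000100000"  (len 9)
gen 5: "00100000"  (len 8)
gen 6: "0100000"  (len 7)
gen 7: "100000"  (len 6)
gen 8: "0000000"  (len 7)
gen 9: "000000"  (len 6)
gen 10: "00000"  (len 5)
gen 11: "0000"  (len 4)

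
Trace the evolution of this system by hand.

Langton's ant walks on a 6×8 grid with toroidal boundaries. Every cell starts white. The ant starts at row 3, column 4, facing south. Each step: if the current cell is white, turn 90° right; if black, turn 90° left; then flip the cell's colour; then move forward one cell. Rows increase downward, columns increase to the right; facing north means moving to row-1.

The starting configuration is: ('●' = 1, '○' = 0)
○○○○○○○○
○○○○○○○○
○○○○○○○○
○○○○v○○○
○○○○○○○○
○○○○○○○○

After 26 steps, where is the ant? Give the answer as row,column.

0) ○○○○○○○○
○○○○○○○○
○○○○○○○○
○○○○v○○○
○○○○○○○○
○○○○○○○○
1) ○○○○○○○○
○○○○○○○○
○○○○○○○○
○○○<●○○○
○○○○○○○○
○○○○○○○○
2) ○○○○○○○○
○○○○○○○○
○○○^○○○○
○○○●●○○○
○○○○○○○○
○○○○○○○○
3) ○○○○○○○○
○○○○○○○○
○○○●>○○○
○○○●●○○○
○○○○○○○○
○○○○○○○○
4) ○○○○○○○○
○○○○○○○○
○○○●●○○○
○○○●v○○○
○○○○○○○○
○○○○○○○○
5) ○○○○○○○○
○○○○○○○○
○○○●●○○○
○○○●○>○○
○○○○○○○○
○○○○○○○○
6) ○○○○○○○○
○○○○○○○○
○○○●●○○○
○○○●○●○○
○○○○○v○○
○○○○○○○○
7) ○○○○○○○○
○○○○○○○○
○○○●●○○○
○○○●○●○○
○○○○<●○○
○○○○○○○○
8) ○○○○○○○○
○○○○○○○○
○○○●●○○○
○○○●^●○○
○○○○●●○○
○○○○○○○○
9) ○○○○○○○○
○○○○○○○○
○○○●●○○○
○○○●●>○○
○○○○●●○○
○○○○○○○○
10) ○○○○○○○○
○○○○○○○○
○○○●●^○○
○○○●●○○○
○○○○●●○○
○○○○○○○○
11) ○○○○○○○○
○○○○○○○○
○○○●●●>○
○○○●●○○○
○○○○●●○○
○○○○○○○○
12) ○○○○○○○○
○○○○○○○○
○○○●●●●○
○○○●●○v○
○○○○●●○○
○○○○○○○○
13) ○○○○○○○○
○○○○○○○○
○○○●●●●○
○○○●●<●○
○○○○●●○○
○○○○○○○○
14) ○○○○○○○○
○○○○○○○○
○○○●●^●○
○○○●●●●○
○○○○●●○○
○○○○○○○○
15) ○○○○○○○○
○○○○○○○○
○○○●<○●○
○○○●●●●○
○○○○●●○○
○○○○○○○○
16) ○○○○○○○○
○○○○○○○○
○○○●○○●○
○○○●v●●○
○○○○●●○○
○○○○○○○○
17) ○○○○○○○○
○○○○○○○○
○○○●○○●○
○○○●○>●○
○○○○●●○○
○○○○○○○○
18) ○○○○○○○○
○○○○○○○○
○○○●○^●○
○○○●○○●○
○○○○●●○○
○○○○○○○○
19) ○○○○○○○○
○○○○○○○○
○○○●○●>○
○○○●○○●○
○○○○●●○○
○○○○○○○○
20) ○○○○○○○○
○○○○○○^○
○○○●○●○○
○○○●○○●○
○○○○●●○○
○○○○○○○○
21) ○○○○○○○○
○○○○○○●>
○○○●○●○○
○○○●○○●○
○○○○●●○○
○○○○○○○○
22) ○○○○○○○○
○○○○○○●●
○○○●○●○v
○○○●○○●○
○○○○●●○○
○○○○○○○○
23) ○○○○○○○○
○○○○○○●●
○○○●○●<●
○○○●○○●○
○○○○●●○○
○○○○○○○○
24) ○○○○○○○○
○○○○○○^●
○○○●○●●●
○○○●○○●○
○○○○●●○○
○○○○○○○○
25) ○○○○○○○○
○○○○○<○●
○○○●○●●●
○○○●○○●○
○○○○●●○○
○○○○○○○○
26) ○○○○○^○○
○○○○○●○●
○○○●○●●●
○○○●○○●○
○○○○●●○○
○○○○○○○○

0,5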